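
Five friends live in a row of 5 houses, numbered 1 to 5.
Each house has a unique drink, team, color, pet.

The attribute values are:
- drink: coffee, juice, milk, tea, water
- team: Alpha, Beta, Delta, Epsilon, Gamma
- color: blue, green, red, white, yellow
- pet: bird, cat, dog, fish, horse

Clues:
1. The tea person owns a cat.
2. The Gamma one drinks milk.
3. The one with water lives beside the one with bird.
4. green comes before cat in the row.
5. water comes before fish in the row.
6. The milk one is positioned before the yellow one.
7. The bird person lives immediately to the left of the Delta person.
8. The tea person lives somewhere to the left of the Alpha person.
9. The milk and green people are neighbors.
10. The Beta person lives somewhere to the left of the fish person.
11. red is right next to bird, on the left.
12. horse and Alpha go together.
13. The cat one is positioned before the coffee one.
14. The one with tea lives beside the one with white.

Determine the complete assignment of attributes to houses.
Solution:

House | Drink | Team | Color | Pet
----------------------------------
  1   | water | Beta | red | dog
  2   | milk | Gamma | blue | bird
  3   | juice | Delta | green | fish
  4   | tea | Epsilon | yellow | cat
  5   | coffee | Alpha | white | horse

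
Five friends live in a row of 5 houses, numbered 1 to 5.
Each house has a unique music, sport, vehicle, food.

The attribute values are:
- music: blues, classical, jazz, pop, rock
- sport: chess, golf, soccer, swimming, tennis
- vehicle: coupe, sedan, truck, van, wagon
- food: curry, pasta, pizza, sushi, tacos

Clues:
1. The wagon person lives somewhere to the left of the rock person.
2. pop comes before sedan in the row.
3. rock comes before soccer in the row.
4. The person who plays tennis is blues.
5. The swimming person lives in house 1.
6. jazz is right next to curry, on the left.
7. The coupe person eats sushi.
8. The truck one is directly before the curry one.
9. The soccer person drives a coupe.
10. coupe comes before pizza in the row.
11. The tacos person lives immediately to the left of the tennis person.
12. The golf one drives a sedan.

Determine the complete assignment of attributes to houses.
Solution:

House | Music | Sport | Vehicle | Food
--------------------------------------
  1   | jazz | swimming | truck | tacos
  2   | blues | tennis | wagon | curry
  3   | rock | chess | van | pasta
  4   | pop | soccer | coupe | sushi
  5   | classical | golf | sedan | pizza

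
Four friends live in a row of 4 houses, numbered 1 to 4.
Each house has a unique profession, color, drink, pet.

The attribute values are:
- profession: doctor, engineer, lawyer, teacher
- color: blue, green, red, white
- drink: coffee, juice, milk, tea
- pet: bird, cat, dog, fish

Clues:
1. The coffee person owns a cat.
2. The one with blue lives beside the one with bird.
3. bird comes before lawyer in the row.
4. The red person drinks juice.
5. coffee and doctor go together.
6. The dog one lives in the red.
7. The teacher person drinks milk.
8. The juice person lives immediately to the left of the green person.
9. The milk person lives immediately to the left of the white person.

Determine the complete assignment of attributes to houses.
Solution:

House | Profession | Color | Drink | Pet
----------------------------------------
  1   | teacher | blue | milk | fish
  2   | engineer | white | tea | bird
  3   | lawyer | red | juice | dog
  4   | doctor | green | coffee | cat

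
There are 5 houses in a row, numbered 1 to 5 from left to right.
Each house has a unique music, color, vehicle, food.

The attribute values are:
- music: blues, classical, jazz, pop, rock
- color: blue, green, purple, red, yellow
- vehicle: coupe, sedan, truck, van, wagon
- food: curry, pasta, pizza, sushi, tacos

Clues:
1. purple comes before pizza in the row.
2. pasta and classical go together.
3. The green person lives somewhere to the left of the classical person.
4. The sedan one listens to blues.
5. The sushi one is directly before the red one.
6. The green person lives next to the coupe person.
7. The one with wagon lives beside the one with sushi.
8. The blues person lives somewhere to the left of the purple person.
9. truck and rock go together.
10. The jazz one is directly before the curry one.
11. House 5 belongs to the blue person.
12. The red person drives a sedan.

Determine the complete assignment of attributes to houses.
Solution:

House | Music | Color | Vehicle | Food
--------------------------------------
  1   | pop | green | wagon | tacos
  2   | jazz | yellow | coupe | sushi
  3   | blues | red | sedan | curry
  4   | classical | purple | van | pasta
  5   | rock | blue | truck | pizza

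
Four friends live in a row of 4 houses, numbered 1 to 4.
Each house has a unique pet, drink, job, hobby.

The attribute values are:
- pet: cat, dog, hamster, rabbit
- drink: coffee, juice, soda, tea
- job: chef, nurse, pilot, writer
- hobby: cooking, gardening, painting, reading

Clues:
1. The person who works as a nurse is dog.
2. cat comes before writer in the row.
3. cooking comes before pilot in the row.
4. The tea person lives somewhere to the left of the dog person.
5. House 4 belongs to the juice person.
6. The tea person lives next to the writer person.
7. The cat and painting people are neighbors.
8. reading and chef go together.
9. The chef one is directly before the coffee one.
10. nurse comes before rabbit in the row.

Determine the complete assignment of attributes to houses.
Solution:

House | Pet | Drink | Job | Hobby
---------------------------------
  1   | cat | tea | chef | reading
  2   | hamster | coffee | writer | painting
  3   | dog | soda | nurse | cooking
  4   | rabbit | juice | pilot | gardening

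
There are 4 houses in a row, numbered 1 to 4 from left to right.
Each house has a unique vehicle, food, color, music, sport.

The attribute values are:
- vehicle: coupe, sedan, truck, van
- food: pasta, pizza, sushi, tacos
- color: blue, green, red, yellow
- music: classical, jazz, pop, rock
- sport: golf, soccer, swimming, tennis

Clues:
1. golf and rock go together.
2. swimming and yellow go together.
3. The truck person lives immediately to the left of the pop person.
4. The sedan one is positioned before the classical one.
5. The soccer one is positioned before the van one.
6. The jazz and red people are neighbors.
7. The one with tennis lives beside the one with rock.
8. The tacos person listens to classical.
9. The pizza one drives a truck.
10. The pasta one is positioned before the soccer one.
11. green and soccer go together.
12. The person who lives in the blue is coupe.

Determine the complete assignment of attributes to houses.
Solution:

House | Vehicle | Food | Color | Music | Sport
----------------------------------------------
  1   | coupe | pasta | blue | jazz | tennis
  2   | truck | pizza | red | rock | golf
  3   | sedan | sushi | green | pop | soccer
  4   | van | tacos | yellow | classical | swimming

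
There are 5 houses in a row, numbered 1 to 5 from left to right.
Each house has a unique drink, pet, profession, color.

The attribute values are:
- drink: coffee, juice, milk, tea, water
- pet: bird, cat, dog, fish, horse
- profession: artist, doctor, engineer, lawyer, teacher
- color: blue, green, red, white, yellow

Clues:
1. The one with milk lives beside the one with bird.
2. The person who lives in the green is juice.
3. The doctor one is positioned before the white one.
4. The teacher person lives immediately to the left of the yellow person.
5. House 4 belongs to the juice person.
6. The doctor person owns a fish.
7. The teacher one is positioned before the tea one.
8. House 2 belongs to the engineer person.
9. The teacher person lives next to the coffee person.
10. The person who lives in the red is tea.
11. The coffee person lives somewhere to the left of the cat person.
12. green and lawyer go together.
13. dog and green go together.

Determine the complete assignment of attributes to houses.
Solution:

House | Drink | Pet | Profession | Color
----------------------------------------
  1   | milk | horse | teacher | blue
  2   | coffee | bird | engineer | yellow
  3   | tea | fish | doctor | red
  4   | juice | dog | lawyer | green
  5   | water | cat | artist | white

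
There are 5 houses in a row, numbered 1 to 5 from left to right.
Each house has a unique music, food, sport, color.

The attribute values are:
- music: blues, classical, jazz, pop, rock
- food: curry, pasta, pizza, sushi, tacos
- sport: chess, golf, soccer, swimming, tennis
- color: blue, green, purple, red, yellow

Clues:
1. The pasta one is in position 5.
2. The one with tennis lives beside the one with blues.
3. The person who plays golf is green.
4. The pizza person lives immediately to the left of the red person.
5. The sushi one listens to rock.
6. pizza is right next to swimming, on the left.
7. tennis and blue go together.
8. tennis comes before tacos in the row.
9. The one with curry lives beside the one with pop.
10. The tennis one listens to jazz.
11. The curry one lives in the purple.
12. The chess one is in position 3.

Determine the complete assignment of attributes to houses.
Solution:

House | Music | Food | Sport | Color
------------------------------------
  1   | jazz | pizza | tennis | blue
  2   | blues | tacos | swimming | red
  3   | rock | sushi | chess | yellow
  4   | classical | curry | soccer | purple
  5   | pop | pasta | golf | green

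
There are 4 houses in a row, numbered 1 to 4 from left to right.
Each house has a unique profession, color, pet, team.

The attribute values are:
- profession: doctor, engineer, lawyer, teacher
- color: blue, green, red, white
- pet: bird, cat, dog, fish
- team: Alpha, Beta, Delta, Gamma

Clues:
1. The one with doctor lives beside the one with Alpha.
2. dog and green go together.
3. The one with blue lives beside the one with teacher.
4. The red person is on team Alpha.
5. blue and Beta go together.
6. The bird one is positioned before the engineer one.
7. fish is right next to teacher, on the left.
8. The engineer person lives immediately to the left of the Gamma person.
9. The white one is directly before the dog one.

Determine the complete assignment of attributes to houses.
Solution:

House | Profession | Color | Pet | Team
---------------------------------------
  1   | doctor | blue | fish | Beta
  2   | teacher | red | bird | Alpha
  3   | engineer | white | cat | Delta
  4   | lawyer | green | dog | Gamma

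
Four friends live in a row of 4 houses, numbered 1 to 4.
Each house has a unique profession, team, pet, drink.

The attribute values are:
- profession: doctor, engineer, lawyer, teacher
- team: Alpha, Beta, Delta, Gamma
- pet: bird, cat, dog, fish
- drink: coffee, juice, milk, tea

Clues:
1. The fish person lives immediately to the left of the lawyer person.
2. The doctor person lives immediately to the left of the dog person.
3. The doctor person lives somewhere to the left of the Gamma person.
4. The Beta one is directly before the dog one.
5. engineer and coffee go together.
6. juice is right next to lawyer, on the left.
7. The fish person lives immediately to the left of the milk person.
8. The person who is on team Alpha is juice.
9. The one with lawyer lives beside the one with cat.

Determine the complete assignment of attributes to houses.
Solution:

House | Profession | Team | Pet | Drink
---------------------------------------
  1   | teacher | Alpha | fish | juice
  2   | lawyer | Delta | bird | milk
  3   | doctor | Beta | cat | tea
  4   | engineer | Gamma | dog | coffee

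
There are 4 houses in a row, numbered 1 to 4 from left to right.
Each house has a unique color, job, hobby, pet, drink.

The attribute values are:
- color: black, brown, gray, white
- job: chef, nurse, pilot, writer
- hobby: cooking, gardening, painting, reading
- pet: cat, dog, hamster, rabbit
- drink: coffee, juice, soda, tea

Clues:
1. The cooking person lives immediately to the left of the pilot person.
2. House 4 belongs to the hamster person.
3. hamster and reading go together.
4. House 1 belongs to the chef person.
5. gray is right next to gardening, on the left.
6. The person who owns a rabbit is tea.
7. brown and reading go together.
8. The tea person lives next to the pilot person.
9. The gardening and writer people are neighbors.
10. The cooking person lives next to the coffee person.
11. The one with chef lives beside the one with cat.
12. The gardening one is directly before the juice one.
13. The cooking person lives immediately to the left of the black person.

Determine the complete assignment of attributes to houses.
Solution:

House | Color | Job | Hobby | Pet | Drink
-----------------------------------------
  1   | gray | chef | cooking | rabbit | tea
  2   | black | pilot | gardening | cat | coffee
  3   | white | writer | painting | dog | juice
  4   | brown | nurse | reading | hamster | soda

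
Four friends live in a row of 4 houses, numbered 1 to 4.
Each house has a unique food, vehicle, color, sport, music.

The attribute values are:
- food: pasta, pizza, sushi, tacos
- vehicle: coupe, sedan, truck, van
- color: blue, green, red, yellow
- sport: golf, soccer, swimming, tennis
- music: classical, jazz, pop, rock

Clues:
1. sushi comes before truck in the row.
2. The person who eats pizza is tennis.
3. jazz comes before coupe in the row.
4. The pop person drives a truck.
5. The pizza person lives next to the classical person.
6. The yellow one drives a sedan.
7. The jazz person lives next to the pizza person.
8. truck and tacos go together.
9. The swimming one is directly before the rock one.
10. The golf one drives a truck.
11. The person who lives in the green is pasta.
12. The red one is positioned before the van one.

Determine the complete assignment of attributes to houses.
Solution:

House | Food | Vehicle | Color | Sport | Music
----------------------------------------------
  1   | sushi | sedan | yellow | swimming | jazz
  2   | pizza | coupe | red | tennis | rock
  3   | pasta | van | green | soccer | classical
  4   | tacos | truck | blue | golf | pop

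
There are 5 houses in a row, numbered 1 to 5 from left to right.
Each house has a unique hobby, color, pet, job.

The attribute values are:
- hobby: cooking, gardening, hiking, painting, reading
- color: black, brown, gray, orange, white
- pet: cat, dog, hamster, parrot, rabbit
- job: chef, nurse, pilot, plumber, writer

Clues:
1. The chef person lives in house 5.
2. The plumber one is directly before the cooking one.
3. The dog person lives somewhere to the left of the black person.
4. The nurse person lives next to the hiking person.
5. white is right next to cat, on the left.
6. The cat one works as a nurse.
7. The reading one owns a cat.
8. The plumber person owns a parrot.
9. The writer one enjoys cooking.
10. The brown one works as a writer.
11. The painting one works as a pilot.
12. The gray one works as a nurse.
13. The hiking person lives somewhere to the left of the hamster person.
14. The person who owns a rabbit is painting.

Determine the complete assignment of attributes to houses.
Solution:

House | Hobby | Color | Pet | Job
---------------------------------
  1   | painting | white | rabbit | pilot
  2   | reading | gray | cat | nurse
  3   | hiking | orange | parrot | plumber
  4   | cooking | brown | dog | writer
  5   | gardening | black | hamster | chef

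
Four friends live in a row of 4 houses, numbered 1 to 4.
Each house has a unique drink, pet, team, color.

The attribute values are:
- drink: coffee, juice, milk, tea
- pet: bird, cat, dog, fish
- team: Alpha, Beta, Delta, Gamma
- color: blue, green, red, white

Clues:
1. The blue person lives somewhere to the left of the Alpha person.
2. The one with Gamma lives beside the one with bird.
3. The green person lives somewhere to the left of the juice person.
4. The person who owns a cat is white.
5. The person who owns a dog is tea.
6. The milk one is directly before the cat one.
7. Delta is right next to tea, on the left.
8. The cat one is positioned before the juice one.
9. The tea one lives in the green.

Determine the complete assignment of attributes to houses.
Solution:

House | Drink | Pet | Team | Color
----------------------------------
  1   | milk | fish | Beta | blue
  2   | coffee | cat | Delta | white
  3   | tea | dog | Gamma | green
  4   | juice | bird | Alpha | red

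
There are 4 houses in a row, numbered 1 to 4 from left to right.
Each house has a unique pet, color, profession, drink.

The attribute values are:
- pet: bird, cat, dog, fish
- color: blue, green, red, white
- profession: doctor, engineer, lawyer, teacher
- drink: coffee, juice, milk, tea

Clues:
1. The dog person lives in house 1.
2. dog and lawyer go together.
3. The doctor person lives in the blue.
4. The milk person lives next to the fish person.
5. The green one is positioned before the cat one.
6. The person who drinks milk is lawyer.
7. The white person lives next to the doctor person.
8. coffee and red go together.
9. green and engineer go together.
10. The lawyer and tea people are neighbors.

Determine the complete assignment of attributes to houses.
Solution:

House | Pet | Color | Profession | Drink
----------------------------------------
  1   | dog | white | lawyer | milk
  2   | fish | blue | doctor | tea
  3   | bird | green | engineer | juice
  4   | cat | red | teacher | coffee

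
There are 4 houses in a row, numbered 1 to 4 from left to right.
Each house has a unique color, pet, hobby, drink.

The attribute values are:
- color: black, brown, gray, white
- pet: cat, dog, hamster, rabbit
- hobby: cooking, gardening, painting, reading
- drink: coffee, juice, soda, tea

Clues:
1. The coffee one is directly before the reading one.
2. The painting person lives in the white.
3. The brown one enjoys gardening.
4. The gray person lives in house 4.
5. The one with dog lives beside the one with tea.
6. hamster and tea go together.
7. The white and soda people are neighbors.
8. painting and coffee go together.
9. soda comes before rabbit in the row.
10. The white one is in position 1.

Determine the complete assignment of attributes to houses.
Solution:

House | Color | Pet | Hobby | Drink
-----------------------------------
  1   | white | cat | painting | coffee
  2   | black | dog | reading | soda
  3   | brown | hamster | gardening | tea
  4   | gray | rabbit | cooking | juice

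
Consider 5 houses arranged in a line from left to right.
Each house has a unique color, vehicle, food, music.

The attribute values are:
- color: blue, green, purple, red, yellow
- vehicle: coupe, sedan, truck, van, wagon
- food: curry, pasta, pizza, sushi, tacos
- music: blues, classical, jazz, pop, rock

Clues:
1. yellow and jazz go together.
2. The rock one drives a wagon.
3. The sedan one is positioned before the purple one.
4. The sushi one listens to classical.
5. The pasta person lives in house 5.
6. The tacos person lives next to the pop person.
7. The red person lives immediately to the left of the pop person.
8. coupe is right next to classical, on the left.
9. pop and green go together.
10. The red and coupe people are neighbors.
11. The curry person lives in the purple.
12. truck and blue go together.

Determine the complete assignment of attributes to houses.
Solution:

House | Color | Vehicle | Food | Music
--------------------------------------
  1   | red | sedan | tacos | blues
  2   | green | coupe | pizza | pop
  3   | blue | truck | sushi | classical
  4   | purple | wagon | curry | rock
  5   | yellow | van | pasta | jazz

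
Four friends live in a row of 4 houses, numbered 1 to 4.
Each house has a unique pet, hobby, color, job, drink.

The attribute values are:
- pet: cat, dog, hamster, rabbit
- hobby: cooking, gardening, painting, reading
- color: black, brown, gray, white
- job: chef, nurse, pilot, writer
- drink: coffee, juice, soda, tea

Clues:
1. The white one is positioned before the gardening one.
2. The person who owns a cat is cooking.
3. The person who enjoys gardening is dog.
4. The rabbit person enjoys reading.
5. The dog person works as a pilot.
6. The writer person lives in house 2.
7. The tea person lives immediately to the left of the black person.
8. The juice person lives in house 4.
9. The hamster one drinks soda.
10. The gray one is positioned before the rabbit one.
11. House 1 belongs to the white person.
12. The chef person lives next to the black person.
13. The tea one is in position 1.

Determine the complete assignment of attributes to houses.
Solution:

House | Pet | Hobby | Color | Job | Drink
-----------------------------------------
  1   | cat | cooking | white | chef | tea
  2   | hamster | painting | black | writer | soda
  3   | dog | gardening | gray | pilot | coffee
  4   | rabbit | reading | brown | nurse | juice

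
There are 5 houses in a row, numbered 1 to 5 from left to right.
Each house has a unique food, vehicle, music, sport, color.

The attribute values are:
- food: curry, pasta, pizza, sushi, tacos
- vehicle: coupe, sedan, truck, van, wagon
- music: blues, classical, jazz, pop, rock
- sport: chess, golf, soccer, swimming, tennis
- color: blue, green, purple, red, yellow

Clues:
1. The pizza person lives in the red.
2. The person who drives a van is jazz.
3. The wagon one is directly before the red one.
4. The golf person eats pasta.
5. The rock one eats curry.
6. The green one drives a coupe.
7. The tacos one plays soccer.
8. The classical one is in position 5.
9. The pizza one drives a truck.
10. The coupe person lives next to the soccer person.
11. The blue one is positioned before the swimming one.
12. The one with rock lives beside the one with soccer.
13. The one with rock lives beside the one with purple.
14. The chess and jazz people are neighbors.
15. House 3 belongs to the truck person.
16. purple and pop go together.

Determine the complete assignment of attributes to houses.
Solution:

House | Food | Vehicle | Music | Sport | Color
----------------------------------------------
  1   | curry | coupe | rock | tennis | green
  2   | tacos | wagon | pop | soccer | purple
  3   | pizza | truck | blues | chess | red
  4   | pasta | van | jazz | golf | blue
  5   | sushi | sedan | classical | swimming | yellow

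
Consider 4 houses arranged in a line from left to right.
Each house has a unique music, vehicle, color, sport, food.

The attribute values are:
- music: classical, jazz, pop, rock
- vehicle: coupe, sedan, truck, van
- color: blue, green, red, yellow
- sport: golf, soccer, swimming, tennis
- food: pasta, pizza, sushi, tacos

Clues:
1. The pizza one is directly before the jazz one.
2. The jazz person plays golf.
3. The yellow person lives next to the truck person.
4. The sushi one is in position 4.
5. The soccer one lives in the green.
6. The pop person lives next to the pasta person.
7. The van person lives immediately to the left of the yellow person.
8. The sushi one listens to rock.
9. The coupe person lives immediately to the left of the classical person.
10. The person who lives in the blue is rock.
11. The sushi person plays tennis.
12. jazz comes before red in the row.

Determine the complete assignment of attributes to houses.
Solution:

House | Music | Vehicle | Color | Sport | Food
----------------------------------------------
  1   | pop | van | green | soccer | pizza
  2   | jazz | coupe | yellow | golf | pasta
  3   | classical | truck | red | swimming | tacos
  4   | rock | sedan | blue | tennis | sushi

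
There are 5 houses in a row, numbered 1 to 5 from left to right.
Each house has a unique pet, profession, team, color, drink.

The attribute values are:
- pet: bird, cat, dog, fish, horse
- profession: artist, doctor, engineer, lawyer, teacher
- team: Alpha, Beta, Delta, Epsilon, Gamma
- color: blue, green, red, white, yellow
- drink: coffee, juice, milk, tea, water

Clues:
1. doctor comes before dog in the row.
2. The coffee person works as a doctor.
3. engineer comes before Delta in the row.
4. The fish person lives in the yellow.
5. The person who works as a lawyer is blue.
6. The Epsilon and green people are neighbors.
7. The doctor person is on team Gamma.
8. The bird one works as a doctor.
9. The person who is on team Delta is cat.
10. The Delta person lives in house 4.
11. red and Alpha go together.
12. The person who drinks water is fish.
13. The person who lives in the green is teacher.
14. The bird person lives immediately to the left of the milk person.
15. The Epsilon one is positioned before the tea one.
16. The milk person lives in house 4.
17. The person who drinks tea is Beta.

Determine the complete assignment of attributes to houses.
Solution:

House | Pet | Profession | Team | Color | Drink
-----------------------------------------------
  1   | fish | engineer | Epsilon | yellow | water
  2   | horse | teacher | Beta | green | tea
  3   | bird | doctor | Gamma | white | coffee
  4   | cat | lawyer | Delta | blue | milk
  5   | dog | artist | Alpha | red | juice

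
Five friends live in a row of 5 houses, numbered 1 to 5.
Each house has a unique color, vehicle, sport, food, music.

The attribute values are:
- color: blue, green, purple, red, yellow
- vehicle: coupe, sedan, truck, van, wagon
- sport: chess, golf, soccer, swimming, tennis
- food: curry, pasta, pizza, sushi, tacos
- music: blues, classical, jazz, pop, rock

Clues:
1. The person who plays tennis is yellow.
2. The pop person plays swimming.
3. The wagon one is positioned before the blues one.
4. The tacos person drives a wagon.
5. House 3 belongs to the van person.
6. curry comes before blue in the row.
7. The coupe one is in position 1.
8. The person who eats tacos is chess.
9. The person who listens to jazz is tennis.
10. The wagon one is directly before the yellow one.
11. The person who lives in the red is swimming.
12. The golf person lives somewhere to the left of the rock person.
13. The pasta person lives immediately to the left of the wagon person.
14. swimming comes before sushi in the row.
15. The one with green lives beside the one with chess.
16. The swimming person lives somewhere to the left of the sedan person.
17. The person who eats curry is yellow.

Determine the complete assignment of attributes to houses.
Solution:

House | Color | Vehicle | Sport | Food | Music
----------------------------------------------
  1   | green | coupe | golf | pasta | classical
  2   | purple | wagon | chess | tacos | rock
  3   | yellow | van | tennis | curry | jazz
  4   | red | truck | swimming | pizza | pop
  5   | blue | sedan | soccer | sushi | blues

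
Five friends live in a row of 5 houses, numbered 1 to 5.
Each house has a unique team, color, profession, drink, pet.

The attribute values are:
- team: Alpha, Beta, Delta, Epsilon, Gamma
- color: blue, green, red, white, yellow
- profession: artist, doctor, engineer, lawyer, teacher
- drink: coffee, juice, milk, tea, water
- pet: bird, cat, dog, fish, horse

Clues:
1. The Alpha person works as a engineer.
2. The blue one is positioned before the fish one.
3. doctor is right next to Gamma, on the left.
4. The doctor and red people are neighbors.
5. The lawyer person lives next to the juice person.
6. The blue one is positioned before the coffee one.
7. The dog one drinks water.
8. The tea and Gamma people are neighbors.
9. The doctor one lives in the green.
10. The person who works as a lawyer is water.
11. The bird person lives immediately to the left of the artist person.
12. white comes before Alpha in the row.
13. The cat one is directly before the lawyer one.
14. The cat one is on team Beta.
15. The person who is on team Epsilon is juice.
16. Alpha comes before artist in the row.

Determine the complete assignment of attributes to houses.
Solution:

House | Team | Color | Profession | Drink | Pet
-----------------------------------------------
  1   | Beta | green | doctor | tea | cat
  2   | Gamma | red | lawyer | water | dog
  3   | Epsilon | white | teacher | juice | horse
  4   | Alpha | blue | engineer | milk | bird
  5   | Delta | yellow | artist | coffee | fish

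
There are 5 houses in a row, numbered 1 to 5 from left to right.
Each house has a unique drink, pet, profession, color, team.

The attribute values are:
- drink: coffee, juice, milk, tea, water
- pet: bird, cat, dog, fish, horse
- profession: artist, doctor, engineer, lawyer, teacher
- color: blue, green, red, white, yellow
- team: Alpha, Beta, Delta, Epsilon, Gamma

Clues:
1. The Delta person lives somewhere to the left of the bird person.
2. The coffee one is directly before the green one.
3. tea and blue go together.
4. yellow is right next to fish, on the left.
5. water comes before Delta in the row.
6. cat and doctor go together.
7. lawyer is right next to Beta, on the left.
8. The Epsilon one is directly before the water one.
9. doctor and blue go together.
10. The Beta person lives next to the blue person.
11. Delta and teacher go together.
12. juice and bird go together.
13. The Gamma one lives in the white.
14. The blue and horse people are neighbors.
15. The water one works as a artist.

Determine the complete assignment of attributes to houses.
Solution:

House | Drink | Pet | Profession | Color | Team
-----------------------------------------------
  1   | coffee | dog | lawyer | yellow | Epsilon
  2   | water | fish | artist | green | Beta
  3   | tea | cat | doctor | blue | Alpha
  4   | milk | horse | teacher | red | Delta
  5   | juice | bird | engineer | white | Gamma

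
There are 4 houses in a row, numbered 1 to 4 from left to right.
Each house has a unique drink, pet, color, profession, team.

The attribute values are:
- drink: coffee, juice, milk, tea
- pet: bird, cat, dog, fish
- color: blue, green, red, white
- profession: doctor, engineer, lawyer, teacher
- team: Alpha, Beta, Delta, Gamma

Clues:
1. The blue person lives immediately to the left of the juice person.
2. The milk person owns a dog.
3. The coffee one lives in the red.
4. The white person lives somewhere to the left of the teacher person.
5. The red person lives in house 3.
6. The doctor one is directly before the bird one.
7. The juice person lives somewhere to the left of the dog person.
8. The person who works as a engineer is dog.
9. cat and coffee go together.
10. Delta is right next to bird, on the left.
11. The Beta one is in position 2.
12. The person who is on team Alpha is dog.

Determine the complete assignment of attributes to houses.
Solution:

House | Drink | Pet | Color | Profession | Team
-----------------------------------------------
  1   | tea | fish | blue | doctor | Delta
  2   | juice | bird | white | lawyer | Beta
  3   | coffee | cat | red | teacher | Gamma
  4   | milk | dog | green | engineer | Alpha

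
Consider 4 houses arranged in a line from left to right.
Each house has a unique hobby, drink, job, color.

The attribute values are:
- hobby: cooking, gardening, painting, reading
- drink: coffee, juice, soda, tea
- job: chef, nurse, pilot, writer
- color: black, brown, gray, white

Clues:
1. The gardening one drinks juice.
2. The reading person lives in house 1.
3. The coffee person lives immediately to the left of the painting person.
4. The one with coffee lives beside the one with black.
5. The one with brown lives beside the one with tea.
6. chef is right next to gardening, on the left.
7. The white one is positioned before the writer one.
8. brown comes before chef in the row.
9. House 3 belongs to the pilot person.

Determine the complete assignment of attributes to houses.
Solution:

House | Hobby | Drink | Job | Color
-----------------------------------
  1   | reading | coffee | nurse | brown
  2   | painting | tea | chef | black
  3   | gardening | juice | pilot | white
  4   | cooking | soda | writer | gray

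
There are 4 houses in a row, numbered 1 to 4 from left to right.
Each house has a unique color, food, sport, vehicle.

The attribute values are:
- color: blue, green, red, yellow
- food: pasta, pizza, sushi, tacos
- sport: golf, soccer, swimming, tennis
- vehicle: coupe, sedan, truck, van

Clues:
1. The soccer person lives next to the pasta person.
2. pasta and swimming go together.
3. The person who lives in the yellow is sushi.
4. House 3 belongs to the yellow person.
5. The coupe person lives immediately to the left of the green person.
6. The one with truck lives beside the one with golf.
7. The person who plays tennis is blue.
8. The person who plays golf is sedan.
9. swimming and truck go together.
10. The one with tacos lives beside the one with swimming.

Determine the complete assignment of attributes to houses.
Solution:

House | Color | Food | Sport | Vehicle
--------------------------------------
  1   | red | tacos | soccer | coupe
  2   | green | pasta | swimming | truck
  3   | yellow | sushi | golf | sedan
  4   | blue | pizza | tennis | van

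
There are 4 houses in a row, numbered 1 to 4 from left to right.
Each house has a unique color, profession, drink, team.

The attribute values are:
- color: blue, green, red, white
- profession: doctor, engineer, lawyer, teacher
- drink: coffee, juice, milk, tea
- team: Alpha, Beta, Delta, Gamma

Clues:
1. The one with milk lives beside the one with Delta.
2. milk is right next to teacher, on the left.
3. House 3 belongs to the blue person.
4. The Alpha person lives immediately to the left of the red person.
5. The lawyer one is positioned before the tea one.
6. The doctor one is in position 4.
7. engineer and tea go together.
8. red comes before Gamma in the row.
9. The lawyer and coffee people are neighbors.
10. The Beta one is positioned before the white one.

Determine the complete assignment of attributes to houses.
Solution:

House | Color | Profession | Drink | Team
-----------------------------------------
  1   | green | lawyer | milk | Alpha
  2   | red | teacher | coffee | Delta
  3   | blue | engineer | tea | Beta
  4   | white | doctor | juice | Gamma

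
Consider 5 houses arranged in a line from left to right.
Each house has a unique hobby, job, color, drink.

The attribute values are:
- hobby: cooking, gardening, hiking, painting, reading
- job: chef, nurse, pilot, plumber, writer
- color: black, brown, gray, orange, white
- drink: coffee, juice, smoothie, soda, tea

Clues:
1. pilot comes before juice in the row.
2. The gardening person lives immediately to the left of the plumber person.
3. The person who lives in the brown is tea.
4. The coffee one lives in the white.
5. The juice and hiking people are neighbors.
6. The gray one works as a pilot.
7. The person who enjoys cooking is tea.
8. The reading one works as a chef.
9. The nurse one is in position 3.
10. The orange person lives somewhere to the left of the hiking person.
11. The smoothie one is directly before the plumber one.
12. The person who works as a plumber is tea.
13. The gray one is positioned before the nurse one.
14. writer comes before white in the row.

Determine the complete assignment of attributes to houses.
Solution:

House | Hobby | Job | Color | Drink
-----------------------------------
  1   | gardening | pilot | gray | smoothie
  2   | cooking | plumber | brown | tea
  3   | painting | nurse | orange | juice
  4   | hiking | writer | black | soda
  5   | reading | chef | white | coffee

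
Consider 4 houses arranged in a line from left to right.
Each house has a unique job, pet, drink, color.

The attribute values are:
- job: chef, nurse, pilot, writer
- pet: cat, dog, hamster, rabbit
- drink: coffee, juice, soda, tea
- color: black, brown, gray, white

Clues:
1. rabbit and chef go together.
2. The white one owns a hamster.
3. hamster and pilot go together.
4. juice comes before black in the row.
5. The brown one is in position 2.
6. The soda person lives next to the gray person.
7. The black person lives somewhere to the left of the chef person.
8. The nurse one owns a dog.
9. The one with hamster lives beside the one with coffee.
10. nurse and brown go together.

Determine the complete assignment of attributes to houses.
Solution:

House | Job | Pet | Drink | Color
---------------------------------
  1   | pilot | hamster | juice | white
  2   | nurse | dog | coffee | brown
  3   | writer | cat | soda | black
  4   | chef | rabbit | tea | gray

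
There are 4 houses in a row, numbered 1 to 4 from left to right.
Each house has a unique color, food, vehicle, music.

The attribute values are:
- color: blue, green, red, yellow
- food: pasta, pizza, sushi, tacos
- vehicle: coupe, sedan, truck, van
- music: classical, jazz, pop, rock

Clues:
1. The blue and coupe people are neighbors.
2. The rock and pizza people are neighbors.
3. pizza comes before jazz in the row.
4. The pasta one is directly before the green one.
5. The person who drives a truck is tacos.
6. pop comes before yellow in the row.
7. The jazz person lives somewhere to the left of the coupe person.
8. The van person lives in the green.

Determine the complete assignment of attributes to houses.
Solution:

House | Color | Food | Vehicle | Music
--------------------------------------
  1   | red | pasta | sedan | rock
  2   | green | pizza | van | pop
  3   | blue | tacos | truck | jazz
  4   | yellow | sushi | coupe | classical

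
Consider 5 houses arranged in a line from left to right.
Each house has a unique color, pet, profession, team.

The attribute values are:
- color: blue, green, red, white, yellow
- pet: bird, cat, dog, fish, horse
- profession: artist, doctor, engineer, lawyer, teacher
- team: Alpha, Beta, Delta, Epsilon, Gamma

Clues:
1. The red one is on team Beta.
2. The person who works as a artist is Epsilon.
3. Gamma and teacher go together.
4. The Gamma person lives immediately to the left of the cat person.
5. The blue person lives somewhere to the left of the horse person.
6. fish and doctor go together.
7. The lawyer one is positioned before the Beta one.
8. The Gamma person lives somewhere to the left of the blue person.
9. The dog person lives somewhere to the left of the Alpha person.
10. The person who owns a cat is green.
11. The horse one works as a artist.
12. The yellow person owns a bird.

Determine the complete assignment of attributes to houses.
Solution:

House | Color | Pet | Profession | Team
---------------------------------------
  1   | yellow | bird | teacher | Gamma
  2   | green | cat | lawyer | Delta
  3   | red | dog | engineer | Beta
  4   | blue | fish | doctor | Alpha
  5   | white | horse | artist | Epsilon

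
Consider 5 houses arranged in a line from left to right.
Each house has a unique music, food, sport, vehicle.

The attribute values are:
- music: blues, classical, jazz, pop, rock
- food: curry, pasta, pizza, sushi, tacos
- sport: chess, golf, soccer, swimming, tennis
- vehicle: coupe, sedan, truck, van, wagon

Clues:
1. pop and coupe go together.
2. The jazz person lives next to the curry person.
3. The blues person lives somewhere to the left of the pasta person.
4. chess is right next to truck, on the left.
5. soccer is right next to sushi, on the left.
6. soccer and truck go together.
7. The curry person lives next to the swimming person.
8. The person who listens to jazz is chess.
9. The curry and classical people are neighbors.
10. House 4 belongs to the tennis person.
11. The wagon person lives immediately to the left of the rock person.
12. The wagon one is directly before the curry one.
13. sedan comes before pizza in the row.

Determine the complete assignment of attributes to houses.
Solution:

House | Music | Food | Sport | Vehicle
--------------------------------------
  1   | jazz | tacos | chess | wagon
  2   | rock | curry | soccer | truck
  3   | classical | sushi | swimming | sedan
  4   | blues | pizza | tennis | van
  5   | pop | pasta | golf | coupe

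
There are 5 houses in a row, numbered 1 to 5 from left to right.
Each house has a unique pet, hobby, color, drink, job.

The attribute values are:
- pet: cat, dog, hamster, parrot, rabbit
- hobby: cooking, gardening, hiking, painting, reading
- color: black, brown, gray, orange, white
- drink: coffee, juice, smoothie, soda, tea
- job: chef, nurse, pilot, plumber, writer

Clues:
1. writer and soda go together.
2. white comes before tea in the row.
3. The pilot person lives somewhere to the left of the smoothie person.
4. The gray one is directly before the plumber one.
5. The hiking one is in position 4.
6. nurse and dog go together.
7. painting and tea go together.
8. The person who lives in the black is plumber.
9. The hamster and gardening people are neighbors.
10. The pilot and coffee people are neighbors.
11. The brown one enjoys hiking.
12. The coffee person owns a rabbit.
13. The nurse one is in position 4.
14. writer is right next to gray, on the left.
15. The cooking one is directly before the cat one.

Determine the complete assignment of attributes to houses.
Solution:

House | Pet | Hobby | Color | Drink | Job
-----------------------------------------
  1   | hamster | cooking | white | soda | writer
  2   | cat | gardening | gray | juice | pilot
  3   | rabbit | reading | black | coffee | plumber
  4   | dog | hiking | brown | smoothie | nurse
  5   | parrot | painting | orange | tea | chef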